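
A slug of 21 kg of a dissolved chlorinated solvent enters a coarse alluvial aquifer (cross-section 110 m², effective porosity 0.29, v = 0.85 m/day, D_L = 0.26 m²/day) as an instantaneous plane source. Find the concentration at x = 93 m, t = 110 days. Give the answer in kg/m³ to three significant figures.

For an instantaneous plane source, C(x,t) = M/(n_e·A·√(4πDt)) · exp(−(x−vt)²/(4Dt)), with n_e·A the pore (flow) area.
Plume center vt = 0.85 × 110 = 93.5 m, so the well at 93 m is 0.5 m upgradient of the peak.
√(4πDt) = 18.96 m, giving peak height M/(n_e·A·√(4πDt)) = 21/(0.29 × 110 × 18.96) = 0.03472 kg/m³.
(x−vt)²/(4Dt) = (-0.5)²/(4 × 0.26 × 110) = 0.002185; exp(−0.002185) = 0.9978.
C = 0.03472 × 0.9978 = 0.0346 kg/m³.

0.0346 kg/m³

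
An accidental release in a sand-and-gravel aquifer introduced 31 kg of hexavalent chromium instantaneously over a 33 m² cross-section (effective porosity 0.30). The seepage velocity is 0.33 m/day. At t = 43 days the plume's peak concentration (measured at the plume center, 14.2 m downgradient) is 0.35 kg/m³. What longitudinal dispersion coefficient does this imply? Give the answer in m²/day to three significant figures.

0.148 m²/day

At the plume center C_max = M/(n_e·A·√(4πDt)), so D = M²/(4πt·(n_e·A·C_max)²).
n_e·A·C_max = 0.30 × 33 × 0.35 = 3.465 kg/m.
D = 31²/(4π × 43 × 3.465²) = 0.148 m²/day.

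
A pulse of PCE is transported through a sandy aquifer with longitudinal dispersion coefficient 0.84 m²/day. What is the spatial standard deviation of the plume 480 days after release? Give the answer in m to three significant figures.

28.4 m

Dispersive spreading gives a Gaussian with σ² = 2Dt; advection only shifts the center.
σ = √(2 × 0.84 × 480) = 28.4 m.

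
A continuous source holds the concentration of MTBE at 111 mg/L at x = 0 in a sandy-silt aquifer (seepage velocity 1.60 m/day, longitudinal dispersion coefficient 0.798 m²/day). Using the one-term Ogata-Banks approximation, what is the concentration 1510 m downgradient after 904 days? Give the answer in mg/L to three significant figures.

5.22 mg/L

For a continuous step input, C/C₀ ≈ ½·erfc((x−vt)/(2√(Dt))).
vt = 1.60 × 904 = 1446.4 m and 2√(Dt) = 2√(0.798 × 904) = 53.72 m.
Argument (x−vt)/(2√(Dt)) = (1510 − 1446.4)/53.72 = 1.184; ½·erfc(1.184) = 0.04702.
C = 111 × 0.04702 = 5.22 mg/L.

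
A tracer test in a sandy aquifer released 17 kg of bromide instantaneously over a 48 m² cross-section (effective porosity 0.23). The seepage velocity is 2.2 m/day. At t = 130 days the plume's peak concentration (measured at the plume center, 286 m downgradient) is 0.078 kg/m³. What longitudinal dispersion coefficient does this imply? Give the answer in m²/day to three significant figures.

0.239 m²/day

At the plume center C_max = M/(n_e·A·√(4πDt)), so D = M²/(4πt·(n_e·A·C_max)²).
n_e·A·C_max = 0.23 × 48 × 0.078 = 0.8611 kg/m.
D = 17²/(4π × 130 × 0.8611²) = 0.239 m²/day.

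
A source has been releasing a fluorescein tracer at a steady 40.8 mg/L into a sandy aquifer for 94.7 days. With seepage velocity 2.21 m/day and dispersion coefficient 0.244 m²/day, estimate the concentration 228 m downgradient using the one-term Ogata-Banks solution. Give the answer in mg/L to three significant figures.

For a continuous step input, C/C₀ ≈ ½·erfc((x−vt)/(2√(Dt))).
vt = 2.21 × 94.7 = 209.287 m and 2√(Dt) = 2√(0.244 × 94.7) = 9.614 m.
Argument (x−vt)/(2√(Dt)) = (228 − 209.287)/9.614 = 1.946; ½·erfc(1.946) = 0.002961.
C = 40.8 × 0.002961 = 0.121 mg/L.

0.121 mg/L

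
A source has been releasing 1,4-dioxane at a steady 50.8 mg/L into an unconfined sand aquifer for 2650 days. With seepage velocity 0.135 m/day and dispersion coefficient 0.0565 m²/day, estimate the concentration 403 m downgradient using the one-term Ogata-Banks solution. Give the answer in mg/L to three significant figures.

0.227 mg/L

For a continuous step input, C/C₀ ≈ ½·erfc((x−vt)/(2√(Dt))).
vt = 0.135 × 2650 = 357.75 m and 2√(Dt) = 2√(0.0565 × 2650) = 24.47 m.
Argument (x−vt)/(2√(Dt)) = (403 − 357.75)/24.47 = 1.849; ½·erfc(1.849) = 0.004463.
C = 50.8 × 0.004463 = 0.227 mg/L.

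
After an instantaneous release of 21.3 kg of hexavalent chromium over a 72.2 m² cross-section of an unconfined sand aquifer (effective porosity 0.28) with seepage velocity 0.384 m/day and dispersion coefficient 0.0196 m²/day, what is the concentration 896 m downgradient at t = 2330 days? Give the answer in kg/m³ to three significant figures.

For an instantaneous plane source, C(x,t) = M/(n_e·A·√(4πDt)) · exp(−(x−vt)²/(4Dt)), with n_e·A the pore (flow) area.
Plume center vt = 0.384 × 2330 = 894.72 m, so the well at 896 m is 1.28 m downgradient of the peak.
√(4πDt) = 23.96 m, giving peak height M/(n_e·A·√(4πDt)) = 21.3/(0.28 × 72.2 × 23.96) = 0.04397 kg/m³.
(x−vt)²/(4Dt) = (1.28)²/(4 × 0.0196 × 2330) = 0.008969; exp(−0.008969) = 0.9911.
C = 0.04397 × 0.9911 = 0.0436 kg/m³.

0.0436 kg/m³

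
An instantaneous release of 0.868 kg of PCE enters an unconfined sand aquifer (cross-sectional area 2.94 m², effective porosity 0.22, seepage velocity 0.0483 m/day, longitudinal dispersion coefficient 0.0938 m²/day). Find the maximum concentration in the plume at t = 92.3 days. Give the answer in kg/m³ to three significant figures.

0.129 kg/m³

The peak of an instantaneous 1D plume sits at x = vt; there the Gaussian factor is 1 and C_max = M/(n_e·A·√(4πDt)), where n_e·A is the pore area the mass is dissolved in.
√(4πDt) = √(4π × 0.0938 × 92.3) = 10.43 m, so C_max = 0.868/(0.22 × 2.94 × 10.43) = 0.129 kg/m³.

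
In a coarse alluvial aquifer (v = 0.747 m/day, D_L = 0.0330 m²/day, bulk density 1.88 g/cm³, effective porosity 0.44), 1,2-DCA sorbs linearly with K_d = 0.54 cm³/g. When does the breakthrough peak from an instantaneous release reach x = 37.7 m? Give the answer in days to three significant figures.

Retardation factor R = 1 + ρ_b·K_d/n = 1 + 1.88 × 0.54/0.44 = 3.307.
Sorption retards both mechanisms: v_R = v/R = 0.2259 m/day, D_R = D/R = 0.009979 m²/day.
Peak time from v_R²t² + 2D_R t − x² = 0: t = (√(D_R² + v_R²x²) − D_R)/v_R².
√(D_R² + v_R²x²) = √(0.009979² + 0.2259² × 37.7²) = 8.516; v_R² = 0.05103.
t = (8.516 − 0.009979)/0.05103 = 167 days.

167 days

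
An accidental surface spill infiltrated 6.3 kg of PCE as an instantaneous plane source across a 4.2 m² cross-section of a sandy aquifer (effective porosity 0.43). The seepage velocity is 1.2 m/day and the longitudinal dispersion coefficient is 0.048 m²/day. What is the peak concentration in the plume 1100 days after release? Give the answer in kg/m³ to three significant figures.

0.135 kg/m³

The peak of an instantaneous 1D plume sits at x = vt; there the Gaussian factor is 1 and C_max = M/(n_e·A·√(4πDt)), where n_e·A is the pore area the mass is dissolved in.
√(4πDt) = √(4π × 0.048 × 1100) = 25.76 m, so C_max = 6.3/(0.43 × 4.2 × 25.76) = 0.135 kg/m³.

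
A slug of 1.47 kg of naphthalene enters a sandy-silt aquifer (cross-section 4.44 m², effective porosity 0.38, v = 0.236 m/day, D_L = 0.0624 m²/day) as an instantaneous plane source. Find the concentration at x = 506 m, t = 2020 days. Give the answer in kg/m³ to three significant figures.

For an instantaneous plane source, C(x,t) = M/(n_e·A·√(4πDt)) · exp(−(x−vt)²/(4Dt)), with n_e·A the pore (flow) area.
Plume center vt = 0.236 × 2020 = 476.72 m, so the well at 506 m is 29.28 m downgradient of the peak.
√(4πDt) = 39.80 m, giving peak height M/(n_e·A·√(4πDt)) = 1.47/(0.38 × 4.44 × 39.80) = 0.02189 kg/m³.
(x−vt)²/(4Dt) = (29.28)²/(4 × 0.0624 × 2020) = 1.700; exp(−1.700) = 0.1827.
C = 0.02189 × 0.1827 = 0.00400 kg/m³.

0.00400 kg/m³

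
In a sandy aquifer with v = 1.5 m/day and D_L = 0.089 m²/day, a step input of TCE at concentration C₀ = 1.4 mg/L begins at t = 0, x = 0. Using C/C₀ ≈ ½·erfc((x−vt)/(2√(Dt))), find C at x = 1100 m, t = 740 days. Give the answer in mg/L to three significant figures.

1.13 mg/L

For a continuous step input, C/C₀ ≈ ½·erfc((x−vt)/(2√(Dt))).
vt = 1.5 × 740 = 1110 m and 2√(Dt) = 2√(0.089 × 740) = 16.23 m.
Argument (x−vt)/(2√(Dt)) = (1100 − 1110)/16.23 = -0.6161; ½·erfc(-0.6161) = 0.8082.
C = 1.4 × 0.8082 = 1.13 mg/L.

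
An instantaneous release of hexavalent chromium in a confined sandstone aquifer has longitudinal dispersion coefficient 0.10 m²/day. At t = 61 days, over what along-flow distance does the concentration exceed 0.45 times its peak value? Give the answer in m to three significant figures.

The plume is Gaussian with σ = √(2Dt) = √(2 × 0.10 × 61) = 3.493 m.
C/C_peak = exp(−Δx²/(2σ²)) = 0.45 ⇒ Δx = σ·√(−2 ln 0.45) = 3.493 × 1.264 = 4.415 m.
Width = 2Δx = 8.83 m.

8.83 m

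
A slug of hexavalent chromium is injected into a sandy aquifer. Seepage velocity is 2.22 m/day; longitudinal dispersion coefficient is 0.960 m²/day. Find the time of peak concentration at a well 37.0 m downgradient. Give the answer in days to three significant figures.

16.5 days

For the 1D instantaneous-source solution, setting ∂C/∂t = 0 at fixed x gives v²t² + 2Dt − x² = 0, so t = (√(D² + v²x²) − D)/v².
√(D² + v²x²) = √(0.960² + 2.22² × 37.0²) = 82.15; v² = 4.9284.
t = (82.15 − 0.960)/4.9284 = 16.5 days (vs. the pure-advection estimate x/v = 16.7 d).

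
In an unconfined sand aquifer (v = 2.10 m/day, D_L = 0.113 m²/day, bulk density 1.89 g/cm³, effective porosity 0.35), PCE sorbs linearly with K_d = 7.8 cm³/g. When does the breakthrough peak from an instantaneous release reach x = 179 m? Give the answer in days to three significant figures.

3670 days

Retardation factor R = 1 + ρ_b·K_d/n = 1 + 1.89 × 7.8/0.35 = 43.12.
Sorption retards both mechanisms: v_R = v/R = 0.04870 m/day, D_R = D/R = 0.002621 m²/day.
Peak time from v_R²t² + 2D_R t − x² = 0: t = (√(D_R² + v_R²x²) − D_R)/v_R².
√(D_R² + v_R²x²) = √(0.002621² + 0.04870² × 179²) = 8.717; v_R² = 0.002372.
t = (8.717 − 0.002621)/0.002372 = 3670 days.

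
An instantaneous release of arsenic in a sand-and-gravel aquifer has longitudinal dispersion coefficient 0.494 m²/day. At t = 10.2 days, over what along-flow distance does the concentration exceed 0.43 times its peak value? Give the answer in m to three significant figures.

8.25 m

The plume is Gaussian with σ = √(2Dt) = √(2 × 0.494 × 10.2) = 3.175 m.
C/C_peak = exp(−Δx²/(2σ²)) = 0.43 ⇒ Δx = σ·√(−2 ln 0.43) = 3.175 × 1.299 = 4.124 m.
Width = 2Δx = 8.25 m.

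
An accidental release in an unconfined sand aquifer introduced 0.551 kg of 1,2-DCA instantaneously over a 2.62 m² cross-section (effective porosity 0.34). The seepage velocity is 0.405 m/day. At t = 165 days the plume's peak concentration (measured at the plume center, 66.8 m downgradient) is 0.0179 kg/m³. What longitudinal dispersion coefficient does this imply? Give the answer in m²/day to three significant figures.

At the plume center C_max = M/(n_e·A·√(4πDt)), so D = M²/(4πt·(n_e·A·C_max)²).
n_e·A·C_max = 0.34 × 2.62 × 0.0179 = 0.01595 kg/m.
D = 0.551²/(4π × 165 × 0.01595²) = 0.576 m²/day.

0.576 m²/day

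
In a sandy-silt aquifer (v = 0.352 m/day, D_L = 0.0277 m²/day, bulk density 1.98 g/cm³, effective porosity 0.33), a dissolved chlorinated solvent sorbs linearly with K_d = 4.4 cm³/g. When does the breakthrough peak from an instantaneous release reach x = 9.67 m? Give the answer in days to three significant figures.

Retardation factor R = 1 + ρ_b·K_d/n = 1 + 1.98 × 4.4/0.33 = 27.40.
Sorption retards both mechanisms: v_R = v/R = 0.01285 m/day, D_R = D/R = 0.001011 m²/day.
Peak time from v_R²t² + 2D_R t − x² = 0: t = (√(D_R² + v_R²x²) − D_R)/v_R².
√(D_R² + v_R²x²) = √(0.001011² + 0.01285² × 9.67²) = 0.1243; v_R² = 0.0001651.
t = (0.1243 − 0.001011)/0.0001651 = 747 days.

747 days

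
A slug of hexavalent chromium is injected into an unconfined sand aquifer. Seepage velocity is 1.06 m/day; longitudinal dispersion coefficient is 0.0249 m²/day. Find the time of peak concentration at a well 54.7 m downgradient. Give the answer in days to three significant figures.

For the 1D instantaneous-source solution, setting ∂C/∂t = 0 at fixed x gives v²t² + 2Dt − x² = 0, so t = (√(D² + v²x²) − D)/v².
√(D² + v²x²) = √(0.0249² + 1.06² × 54.7²) = 57.98; v² = 1.1236.
t = (57.98 − 0.0249)/1.1236 = 51.6 days (vs. the pure-advection estimate x/v = 51.6 d).

51.6 days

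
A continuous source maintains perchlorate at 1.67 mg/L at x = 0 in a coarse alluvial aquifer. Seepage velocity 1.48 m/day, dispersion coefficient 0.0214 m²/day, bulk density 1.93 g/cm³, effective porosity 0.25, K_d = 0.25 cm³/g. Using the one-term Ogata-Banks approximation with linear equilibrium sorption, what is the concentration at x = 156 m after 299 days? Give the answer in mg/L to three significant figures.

0.0145 mg/L

Retardation factor R = 1 + ρ_b·K_d/n = 1 + 1.93 × 0.25/0.25 = 2.930.
Sorption retards both mechanisms: v_R = v/R = 0.5051 m/day, D_R = D/R = 0.007304 m²/day.
v_R·t = 0.5051 × 299 = 151.0249 m; 2√(D_R t) = 2.956 m; argument = (156 − 151.0249)/2.956 = 1.683.
C = C₀ × ½·erfc(1.683) = 1.67 × 0.008653 = 0.0145 mg/L.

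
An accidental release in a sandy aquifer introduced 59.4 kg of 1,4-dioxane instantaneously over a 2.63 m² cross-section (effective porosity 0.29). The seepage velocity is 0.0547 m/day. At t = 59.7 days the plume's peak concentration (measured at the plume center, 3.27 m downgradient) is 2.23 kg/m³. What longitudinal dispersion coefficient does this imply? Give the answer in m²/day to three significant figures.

1.63 m²/day

At the plume center C_max = M/(n_e·A·√(4πDt)), so D = M²/(4πt·(n_e·A·C_max)²).
n_e·A·C_max = 0.29 × 2.63 × 2.23 = 1.701 kg/m.
D = 59.4²/(4π × 59.7 × 1.701²) = 1.63 m²/day.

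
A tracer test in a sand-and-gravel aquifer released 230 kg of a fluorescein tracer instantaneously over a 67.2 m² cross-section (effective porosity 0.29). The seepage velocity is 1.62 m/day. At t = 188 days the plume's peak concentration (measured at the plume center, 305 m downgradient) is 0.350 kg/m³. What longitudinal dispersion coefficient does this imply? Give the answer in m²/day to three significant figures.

0.481 m²/day

At the plume center C_max = M/(n_e·A·√(4πDt)), so D = M²/(4πt·(n_e·A·C_max)²).
n_e·A·C_max = 0.29 × 67.2 × 0.350 = 6.821 kg/m.
D = 230²/(4π × 188 × 6.821²) = 0.481 m²/day.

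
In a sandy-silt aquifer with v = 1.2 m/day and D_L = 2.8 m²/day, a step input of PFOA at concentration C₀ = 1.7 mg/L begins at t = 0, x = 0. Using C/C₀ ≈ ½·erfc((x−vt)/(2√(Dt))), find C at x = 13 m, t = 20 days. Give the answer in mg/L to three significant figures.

For a continuous step input, C/C₀ ≈ ½·erfc((x−vt)/(2√(Dt))).
vt = 1.2 × 20 = 24 m and 2√(Dt) = 2√(2.8 × 20) = 14.97 m.
Argument (x−vt)/(2√(Dt)) = (13 − 24)/14.97 = -0.7348; ½·erfc(-0.7348) = 0.8506.
C = 1.7 × 0.8506 = 1.45 mg/L.

1.45 mg/L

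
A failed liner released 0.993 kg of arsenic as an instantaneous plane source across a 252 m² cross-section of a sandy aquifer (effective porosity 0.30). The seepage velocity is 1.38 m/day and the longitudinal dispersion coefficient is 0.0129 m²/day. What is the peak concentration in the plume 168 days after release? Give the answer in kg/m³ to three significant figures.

0.00252 kg/m³

The peak of an instantaneous 1D plume sits at x = vt; there the Gaussian factor is 1 and C_max = M/(n_e·A·√(4πDt)), where n_e·A is the pore area the mass is dissolved in.
√(4πDt) = √(4π × 0.0129 × 168) = 5.219 m, so C_max = 0.993/(0.30 × 252 × 5.219) = 0.00252 kg/m³.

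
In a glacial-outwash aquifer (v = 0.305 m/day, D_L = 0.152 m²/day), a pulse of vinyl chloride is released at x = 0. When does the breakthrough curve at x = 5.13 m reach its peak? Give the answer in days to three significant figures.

15.3 days

For the 1D instantaneous-source solution, setting ∂C/∂t = 0 at fixed x gives v²t² + 2Dt − x² = 0, so t = (√(D² + v²x²) − D)/v².
√(D² + v²x²) = √(0.152² + 0.305² × 5.13²) = 1.572; v² = 0.093025.
t = (1.572 − 0.152)/0.093025 = 15.3 days (vs. the pure-advection estimate x/v = 16.8 d).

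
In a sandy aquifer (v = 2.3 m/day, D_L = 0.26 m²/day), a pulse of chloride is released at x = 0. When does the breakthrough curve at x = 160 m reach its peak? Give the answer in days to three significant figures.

69.5 days

For the 1D instantaneous-source solution, setting ∂C/∂t = 0 at fixed x gives v²t² + 2Dt − x² = 0, so t = (√(D² + v²x²) − D)/v².
√(D² + v²x²) = √(0.26² + 2.3² × 160²) = 368.0; v² = 5.29.
t = (368.0 − 0.26)/5.29 = 69.5 days (vs. the pure-advection estimate x/v = 69.6 d).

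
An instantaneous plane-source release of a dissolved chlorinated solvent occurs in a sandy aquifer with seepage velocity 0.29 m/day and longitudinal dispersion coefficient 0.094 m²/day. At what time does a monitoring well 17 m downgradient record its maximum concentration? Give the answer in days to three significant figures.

For the 1D instantaneous-source solution, setting ∂C/∂t = 0 at fixed x gives v²t² + 2Dt − x² = 0, so t = (√(D² + v²x²) − D)/v².
√(D² + v²x²) = √(0.094² + 0.29² × 17²) = 4.931; v² = 0.0841.
t = (4.931 − 0.094)/0.0841 = 57.5 days (vs. the pure-advection estimate x/v = 58.6 d).

57.5 days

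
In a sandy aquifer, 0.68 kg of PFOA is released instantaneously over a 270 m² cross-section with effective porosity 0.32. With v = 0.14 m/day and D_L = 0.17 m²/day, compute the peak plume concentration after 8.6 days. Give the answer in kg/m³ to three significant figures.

0.00184 kg/m³

The peak of an instantaneous 1D plume sits at x = vt; there the Gaussian factor is 1 and C_max = M/(n_e·A·√(4πDt)), where n_e·A is the pore area the mass is dissolved in.
√(4πDt) = √(4π × 0.17 × 8.6) = 4.286 m, so C_max = 0.68/(0.32 × 270 × 4.286) = 0.00184 kg/m³.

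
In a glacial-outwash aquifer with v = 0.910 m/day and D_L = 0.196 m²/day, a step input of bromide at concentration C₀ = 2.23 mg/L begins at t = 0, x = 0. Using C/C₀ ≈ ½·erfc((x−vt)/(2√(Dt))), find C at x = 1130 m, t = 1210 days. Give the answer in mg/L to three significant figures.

0.206 mg/L

For a continuous step input, C/C₀ ≈ ½·erfc((x−vt)/(2√(Dt))).
vt = 0.910 × 1210 = 1101.1 m and 2√(Dt) = 2√(0.196 × 1210) = 30.80 m.
Argument (x−vt)/(2√(Dt)) = (1130 − 1101.1)/30.80 = 0.9383; ½·erfc(0.9383) = 0.09226.
C = 2.23 × 0.09226 = 0.206 mg/L.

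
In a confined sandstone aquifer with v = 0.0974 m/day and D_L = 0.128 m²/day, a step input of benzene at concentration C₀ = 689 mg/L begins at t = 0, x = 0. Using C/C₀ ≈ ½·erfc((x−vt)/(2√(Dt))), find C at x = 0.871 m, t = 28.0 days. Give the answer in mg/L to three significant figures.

For a continuous step input, C/C₀ ≈ ½·erfc((x−vt)/(2√(Dt))).
vt = 0.0974 × 28.0 = 2.7272 m and 2√(Dt) = 2√(0.128 × 28.0) = 3.786 m.
Argument (x−vt)/(2√(Dt)) = (0.871 − 2.7272)/3.786 = -0.4903; ½·erfc(-0.4903) = 0.7560.
C = 689 × 0.7560 = 521 mg/L.

521 mg/L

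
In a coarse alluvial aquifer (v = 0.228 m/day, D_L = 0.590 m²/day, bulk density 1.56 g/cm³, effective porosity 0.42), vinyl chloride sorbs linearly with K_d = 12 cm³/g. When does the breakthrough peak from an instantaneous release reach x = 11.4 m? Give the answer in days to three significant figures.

1820 days

Retardation factor R = 1 + ρ_b·K_d/n = 1 + 1.56 × 12/0.42 = 45.57.
Sorption retards both mechanisms: v_R = v/R = 0.005003 m/day, D_R = D/R = 0.01295 m²/day.
Peak time from v_R²t² + 2D_R t − x² = 0: t = (√(D_R² + v_R²x²) − D_R)/v_R².
√(D_R² + v_R²x²) = √(0.01295² + 0.005003² × 11.4²) = 0.05849; v_R² = 2.503e-05.
t = (0.05849 − 0.01295)/2.503e-05 = 1820 days.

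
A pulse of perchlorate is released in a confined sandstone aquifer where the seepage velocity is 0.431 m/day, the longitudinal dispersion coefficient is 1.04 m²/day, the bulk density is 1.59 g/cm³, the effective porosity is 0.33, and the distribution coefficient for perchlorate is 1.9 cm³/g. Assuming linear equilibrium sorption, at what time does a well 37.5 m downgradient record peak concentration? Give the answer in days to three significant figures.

Retardation factor R = 1 + ρ_b·K_d/n = 1 + 1.59 × 1.9/0.33 = 10.15.
Sorption retards both mechanisms: v_R = v/R = 0.04246 m/day, D_R = D/R = 0.1025 m²/day.
Peak time from v_R²t² + 2D_R t − x² = 0: t = (√(D_R² + v_R²x²) − D_R)/v_R².
√(D_R² + v_R²x²) = √(0.1025² + 0.04246² × 37.5²) = 1.596; v_R² = 0.001803.
t = (1.596 − 0.1025)/0.001803 = 828 days.

828 days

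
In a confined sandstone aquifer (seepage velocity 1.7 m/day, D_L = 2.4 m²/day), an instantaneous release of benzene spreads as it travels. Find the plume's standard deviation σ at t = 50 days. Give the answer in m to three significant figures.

15.5 m

Dispersive spreading gives a Gaussian with σ² = 2Dt; advection only shifts the center.
σ = √(2 × 2.4 × 50) = 15.5 m.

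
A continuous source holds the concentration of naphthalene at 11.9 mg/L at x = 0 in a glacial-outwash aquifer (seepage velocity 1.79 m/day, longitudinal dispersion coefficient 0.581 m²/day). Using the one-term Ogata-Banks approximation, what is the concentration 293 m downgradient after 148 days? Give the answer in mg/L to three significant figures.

For a continuous step input, C/C₀ ≈ ½·erfc((x−vt)/(2√(Dt))).
vt = 1.79 × 148 = 264.92 m and 2√(Dt) = 2√(0.581 × 148) = 18.55 m.
Argument (x−vt)/(2√(Dt)) = (293 − 264.92)/18.55 = 1.514; ½·erfc(1.514) = 0.01613.
C = 11.9 × 0.01613 = 0.192 mg/L.

0.192 mg/L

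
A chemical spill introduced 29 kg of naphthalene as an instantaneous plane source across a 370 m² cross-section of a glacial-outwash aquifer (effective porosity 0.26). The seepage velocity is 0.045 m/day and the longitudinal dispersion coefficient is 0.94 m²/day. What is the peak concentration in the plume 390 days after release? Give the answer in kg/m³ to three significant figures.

The peak of an instantaneous 1D plume sits at x = vt; there the Gaussian factor is 1 and C_max = M/(n_e·A·√(4πDt)), where n_e·A is the pore area the mass is dissolved in.
√(4πDt) = √(4π × 0.94 × 390) = 67.87 m, so C_max = 29/(0.26 × 370 × 67.87) = 0.00444 kg/m³.

0.00444 kg/m³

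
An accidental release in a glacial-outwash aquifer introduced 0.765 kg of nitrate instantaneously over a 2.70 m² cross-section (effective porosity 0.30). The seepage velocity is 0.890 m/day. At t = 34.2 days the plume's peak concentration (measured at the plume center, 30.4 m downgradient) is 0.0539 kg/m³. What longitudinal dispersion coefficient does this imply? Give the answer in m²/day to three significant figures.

At the plume center C_max = M/(n_e·A·√(4πDt)), so D = M²/(4πt·(n_e·A·C_max)²).
n_e·A·C_max = 0.30 × 2.70 × 0.0539 = 0.04366 kg/m.
D = 0.765²/(4π × 34.2 × 0.04366²) = 0.714 m²/day.

0.714 m²/day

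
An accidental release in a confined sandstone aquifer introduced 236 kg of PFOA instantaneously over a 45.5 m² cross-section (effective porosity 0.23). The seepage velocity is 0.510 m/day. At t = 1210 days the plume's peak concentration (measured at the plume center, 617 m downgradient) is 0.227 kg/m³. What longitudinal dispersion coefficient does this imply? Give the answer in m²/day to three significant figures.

At the plume center C_max = M/(n_e·A·√(4πDt)), so D = M²/(4πt·(n_e·A·C_max)²).
n_e·A·C_max = 0.23 × 45.5 × 0.227 = 2.376 kg/m.
D = 236²/(4π × 1210 × 2.376²) = 0.649 m²/day.

0.649 m²/day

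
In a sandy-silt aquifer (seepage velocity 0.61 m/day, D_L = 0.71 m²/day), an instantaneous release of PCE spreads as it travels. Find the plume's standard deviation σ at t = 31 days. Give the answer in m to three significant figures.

Dispersive spreading gives a Gaussian with σ² = 2Dt; advection only shifts the center.
σ = √(2 × 0.71 × 31) = 6.63 m.

6.63 m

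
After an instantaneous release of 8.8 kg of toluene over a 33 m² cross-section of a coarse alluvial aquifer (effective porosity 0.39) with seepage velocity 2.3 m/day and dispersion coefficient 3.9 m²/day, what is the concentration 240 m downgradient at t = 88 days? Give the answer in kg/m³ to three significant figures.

For an instantaneous plane source, C(x,t) = M/(n_e·A·√(4πDt)) · exp(−(x−vt)²/(4Dt)), with n_e·A the pore (flow) area.
Plume center vt = 2.3 × 88 = 202.4 m, so the well at 240 m is 37.6 m downgradient of the peak.
√(4πDt) = 65.67 m, giving peak height M/(n_e·A·√(4πDt)) = 8.8/(0.39 × 33 × 65.67) = 0.01041 kg/m³.
(x−vt)²/(4Dt) = (37.6)²/(4 × 3.9 × 88) = 1.030; exp(−1.030) = 0.3570.
C = 0.01041 × 0.3570 = 0.00372 kg/m³.

0.00372 kg/m³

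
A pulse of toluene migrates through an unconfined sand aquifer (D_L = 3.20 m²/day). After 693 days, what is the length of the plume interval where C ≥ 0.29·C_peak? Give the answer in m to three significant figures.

The plume is Gaussian with σ = √(2Dt) = √(2 × 3.20 × 693) = 66.60 m.
C/C_peak = exp(−Δx²/(2σ²)) = 0.29 ⇒ Δx = σ·√(−2 ln 0.29) = 66.60 × 1.573 = 104.8 m.
Width = 2Δx = 210 m.

210 m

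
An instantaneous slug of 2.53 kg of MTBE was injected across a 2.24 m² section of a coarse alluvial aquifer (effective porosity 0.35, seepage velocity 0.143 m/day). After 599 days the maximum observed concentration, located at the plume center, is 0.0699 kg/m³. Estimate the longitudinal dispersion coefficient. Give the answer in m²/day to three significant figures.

At the plume center C_max = M/(n_e·A·√(4πDt)), so D = M²/(4πt·(n_e·A·C_max)²).
n_e·A·C_max = 0.35 × 2.24 × 0.0699 = 0.05480 kg/m.
D = 2.53²/(4π × 599 × 0.05480²) = 0.283 m²/day.

0.283 m²/day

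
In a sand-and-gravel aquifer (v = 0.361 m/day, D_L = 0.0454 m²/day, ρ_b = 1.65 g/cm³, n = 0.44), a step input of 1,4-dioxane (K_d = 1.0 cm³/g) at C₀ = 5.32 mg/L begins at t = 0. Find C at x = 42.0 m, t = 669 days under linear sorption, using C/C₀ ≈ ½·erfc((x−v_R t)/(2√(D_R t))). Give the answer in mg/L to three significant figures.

Retardation factor R = 1 + ρ_b·K_d/n = 1 + 1.65 × 1.0/0.44 = 4.750.
Sorption retards both mechanisms: v_R = v/R = 0.07600 m/day, D_R = D/R = 0.009558 m²/day.
v_R·t = 0.07600 × 669 = 50.844 m; 2√(D_R t) = 5.057 m; argument = (42.0 − 50.844)/5.057 = -1.749.
C = C₀ × ½·erfc(-1.749) = 5.32 × 0.9933 = 5.28 mg/L.

5.28 mg/L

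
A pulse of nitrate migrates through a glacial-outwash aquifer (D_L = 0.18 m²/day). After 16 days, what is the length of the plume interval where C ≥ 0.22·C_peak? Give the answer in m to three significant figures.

The plume is Gaussian with σ = √(2Dt) = √(2 × 0.18 × 16) = 2.400 m.
C/C_peak = exp(−Δx²/(2σ²)) = 0.22 ⇒ Δx = σ·√(−2 ln 0.22) = 2.400 × 1.740 = 4.176 m.
Width = 2Δx = 8.35 m.

8.35 m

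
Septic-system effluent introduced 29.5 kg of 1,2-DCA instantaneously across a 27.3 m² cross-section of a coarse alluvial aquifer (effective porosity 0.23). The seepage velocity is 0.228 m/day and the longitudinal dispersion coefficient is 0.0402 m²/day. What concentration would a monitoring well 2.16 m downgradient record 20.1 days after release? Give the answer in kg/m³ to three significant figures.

For an instantaneous plane source, C(x,t) = M/(n_e·A·√(4πDt)) · exp(−(x−vt)²/(4Dt)), with n_e·A the pore (flow) area.
Plume center vt = 0.228 × 20.1 = 4.5828 m, so the well at 2.16 m is 2.4228 m upgradient of the peak.
√(4πDt) = 3.187 m, giving peak height M/(n_e·A·√(4πDt)) = 29.5/(0.23 × 27.3 × 3.187) = 1.474 kg/m³.
(x−vt)²/(4Dt) = (-2.4228)²/(4 × 0.0402 × 20.1) = 1.816; exp(−1.816) = 0.1627.
C = 1.474 × 0.1627 = 0.240 kg/m³.

0.240 kg/m³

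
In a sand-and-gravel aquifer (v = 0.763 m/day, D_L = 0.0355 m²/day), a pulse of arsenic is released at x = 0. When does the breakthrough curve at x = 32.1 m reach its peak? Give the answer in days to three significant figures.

42.0 days

For the 1D instantaneous-source solution, setting ∂C/∂t = 0 at fixed x gives v²t² + 2Dt − x² = 0, so t = (√(D² + v²x²) − D)/v².
√(D² + v²x²) = √(0.0355² + 0.763² × 32.1²) = 24.49; v² = 0.582169.
t = (24.49 − 0.0355)/0.582169 = 42.0 days (vs. the pure-advection estimate x/v = 42.1 d).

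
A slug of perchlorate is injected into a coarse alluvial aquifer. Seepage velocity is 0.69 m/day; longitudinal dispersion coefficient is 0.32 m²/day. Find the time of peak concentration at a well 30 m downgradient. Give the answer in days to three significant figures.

For the 1D instantaneous-source solution, setting ∂C/∂t = 0 at fixed x gives v²t² + 2Dt − x² = 0, so t = (√(D² + v²x²) − D)/v².
√(D² + v²x²) = √(0.32² + 0.69² × 30²) = 20.70; v² = 0.4761.
t = (20.70 − 0.32)/0.4761 = 42.8 days (vs. the pure-advection estimate x/v = 43.5 d).

42.8 days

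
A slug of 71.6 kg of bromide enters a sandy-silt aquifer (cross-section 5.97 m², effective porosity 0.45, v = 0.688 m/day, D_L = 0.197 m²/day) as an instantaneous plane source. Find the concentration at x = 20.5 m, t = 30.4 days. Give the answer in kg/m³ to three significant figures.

3.05 kg/m³

For an instantaneous plane source, C(x,t) = M/(n_e·A·√(4πDt)) · exp(−(x−vt)²/(4Dt)), with n_e·A the pore (flow) area.
Plume center vt = 0.688 × 30.4 = 20.9152 m, so the well at 20.5 m is 0.4152 m upgradient of the peak.
√(4πDt) = 8.675 m, giving peak height M/(n_e·A·√(4πDt)) = 71.6/(0.45 × 5.97 × 8.675) = 3.072 kg/m³.
(x−vt)²/(4Dt) = (-0.4152)²/(4 × 0.197 × 30.4) = 0.007196; exp(−0.007196) = 0.9928.
C = 3.072 × 0.9928 = 3.05 kg/m³.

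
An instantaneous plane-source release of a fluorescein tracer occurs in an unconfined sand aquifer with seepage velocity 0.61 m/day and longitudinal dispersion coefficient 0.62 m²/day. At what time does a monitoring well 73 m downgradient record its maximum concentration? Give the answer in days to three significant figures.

For the 1D instantaneous-source solution, setting ∂C/∂t = 0 at fixed x gives v²t² + 2Dt − x² = 0, so t = (√(D² + v²x²) − D)/v².
√(D² + v²x²) = √(0.62² + 0.61² × 73²) = 44.53; v² = 0.3721.
t = (44.53 − 0.62)/0.3721 = 118 days (vs. the pure-advection estimate x/v = 120 d).

118 days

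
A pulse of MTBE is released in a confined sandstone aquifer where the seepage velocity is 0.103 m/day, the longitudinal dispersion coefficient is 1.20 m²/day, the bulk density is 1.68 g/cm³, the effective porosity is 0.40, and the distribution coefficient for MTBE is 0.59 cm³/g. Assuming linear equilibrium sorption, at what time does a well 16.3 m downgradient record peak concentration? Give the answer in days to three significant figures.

283 days

Retardation factor R = 1 + ρ_b·K_d/n = 1 + 1.68 × 0.59/0.40 = 3.478.
Sorption retards both mechanisms: v_R = v/R = 0.02961 m/day, D_R = D/R = 0.3450 m²/day.
Peak time from v_R²t² + 2D_R t − x² = 0: t = (√(D_R² + v_R²x²) − D_R)/v_R².
√(D_R² + v_R²x²) = √(0.3450² + 0.02961² × 16.3²) = 0.5933; v_R² = 0.0008768.
t = (0.5933 − 0.3450)/0.0008768 = 283 days.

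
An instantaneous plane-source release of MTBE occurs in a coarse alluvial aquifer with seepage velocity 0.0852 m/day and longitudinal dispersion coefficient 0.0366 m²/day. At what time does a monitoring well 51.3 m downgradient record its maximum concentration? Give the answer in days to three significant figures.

For the 1D instantaneous-source solution, setting ∂C/∂t = 0 at fixed x gives v²t² + 2Dt − x² = 0, so t = (√(D² + v²x²) − D)/v².
√(D² + v²x²) = √(0.0366² + 0.0852² × 51.3²) = 4.371; v² = 0.00725904.
t = (4.371 − 0.0366)/0.00725904 = 597 days (vs. the pure-advection estimate x/v = 602 d).

597 days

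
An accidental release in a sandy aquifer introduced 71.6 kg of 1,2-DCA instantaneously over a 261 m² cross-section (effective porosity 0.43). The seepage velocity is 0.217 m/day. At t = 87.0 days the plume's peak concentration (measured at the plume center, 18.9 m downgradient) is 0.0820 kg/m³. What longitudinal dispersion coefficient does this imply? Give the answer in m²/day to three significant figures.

0.0554 m²/day

At the plume center C_max = M/(n_e·A·√(4πDt)), so D = M²/(4πt·(n_e·A·C_max)²).
n_e·A·C_max = 0.43 × 261 × 0.0820 = 9.203 kg/m.
D = 71.6²/(4π × 87.0 × 9.203²) = 0.0554 m²/day.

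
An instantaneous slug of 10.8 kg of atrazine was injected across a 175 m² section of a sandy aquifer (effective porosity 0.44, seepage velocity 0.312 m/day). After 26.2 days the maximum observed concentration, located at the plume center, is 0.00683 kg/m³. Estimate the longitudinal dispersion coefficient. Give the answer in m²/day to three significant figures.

1.28 m²/day

At the plume center C_max = M/(n_e·A·√(4πDt)), so D = M²/(4πt·(n_e·A·C_max)²).
n_e·A·C_max = 0.44 × 175 × 0.00683 = 0.5259 kg/m.
D = 10.8²/(4π × 26.2 × 0.5259²) = 1.28 m²/day.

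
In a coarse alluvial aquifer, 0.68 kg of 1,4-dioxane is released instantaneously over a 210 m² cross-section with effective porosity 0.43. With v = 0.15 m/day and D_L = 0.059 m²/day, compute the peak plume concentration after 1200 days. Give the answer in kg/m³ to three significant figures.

0.000252 kg/m³

The peak of an instantaneous 1D plume sits at x = vt; there the Gaussian factor is 1 and C_max = M/(n_e·A·√(4πDt)), where n_e·A is the pore area the mass is dissolved in.
√(4πDt) = √(4π × 0.059 × 1200) = 29.83 m, so C_max = 0.68/(0.43 × 210 × 29.83) = 0.000252 kg/m³.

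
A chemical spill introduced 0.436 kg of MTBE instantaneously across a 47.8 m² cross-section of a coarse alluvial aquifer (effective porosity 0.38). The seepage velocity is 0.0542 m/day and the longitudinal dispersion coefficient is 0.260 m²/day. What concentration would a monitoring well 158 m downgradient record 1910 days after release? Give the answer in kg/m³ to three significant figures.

6.82e-05 kg/m³

For an instantaneous plane source, C(x,t) = M/(n_e·A·√(4πDt)) · exp(−(x−vt)²/(4Dt)), with n_e·A the pore (flow) area.
Plume center vt = 0.0542 × 1910 = 103.522 m, so the well at 158 m is 54.478 m downgradient of the peak.
√(4πDt) = 79.00 m, giving peak height M/(n_e·A·√(4πDt)) = 0.436/(0.38 × 47.8 × 79.00) = 0.0003038 kg/m³.
(x−vt)²/(4Dt) = (54.478)²/(4 × 0.260 × 1910) = 1.494; exp(−1.494) = 0.2245.
C = 0.0003038 × 0.2245 = 6.82e-05 kg/m³.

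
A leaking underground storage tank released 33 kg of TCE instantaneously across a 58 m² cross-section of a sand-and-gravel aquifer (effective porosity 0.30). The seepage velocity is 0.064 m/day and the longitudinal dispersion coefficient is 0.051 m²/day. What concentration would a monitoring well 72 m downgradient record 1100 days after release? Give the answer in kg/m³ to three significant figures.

For an instantaneous plane source, C(x,t) = M/(n_e·A·√(4πDt)) · exp(−(x−vt)²/(4Dt)), with n_e·A the pore (flow) area.
Plume center vt = 0.064 × 1100 = 70.4 m, so the well at 72 m is 1.6 m downgradient of the peak.
√(4πDt) = 26.55 m, giving peak height M/(n_e·A·√(4πDt)) = 33/(0.30 × 58 × 26.55) = 0.07143 kg/m³.
(x−vt)²/(4Dt) = (1.6)²/(4 × 0.051 × 1100) = 0.01141; exp(−0.01141) = 0.9887.
C = 0.07143 × 0.9887 = 0.0706 kg/m³.

0.0706 kg/m³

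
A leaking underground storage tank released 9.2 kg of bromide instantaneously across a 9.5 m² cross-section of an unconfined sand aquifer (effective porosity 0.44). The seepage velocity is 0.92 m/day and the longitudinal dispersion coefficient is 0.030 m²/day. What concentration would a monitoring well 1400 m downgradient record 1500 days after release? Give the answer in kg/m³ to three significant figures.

For an instantaneous plane source, C(x,t) = M/(n_e·A·√(4πDt)) · exp(−(x−vt)²/(4Dt)), with n_e·A the pore (flow) area.
Plume center vt = 0.92 × 1500 = 1380 m, so the well at 1400 m is 20 m downgradient of the peak.
√(4πDt) = 23.78 m, giving peak height M/(n_e·A·√(4πDt)) = 9.2/(0.44 × 9.5 × 23.78) = 0.09255 kg/m³.
(x−vt)²/(4Dt) = (20)²/(4 × 0.030 × 1500) = 2.222; exp(−2.222) = 0.1084.
C = 0.09255 × 0.1084 = 0.0100 kg/m³.

0.0100 kg/m³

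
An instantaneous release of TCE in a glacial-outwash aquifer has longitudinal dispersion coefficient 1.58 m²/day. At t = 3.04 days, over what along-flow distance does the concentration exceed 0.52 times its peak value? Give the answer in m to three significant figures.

7.09 m

The plume is Gaussian with σ = √(2Dt) = √(2 × 1.58 × 3.04) = 3.099 m.
C/C_peak = exp(−Δx²/(2σ²)) = 0.52 ⇒ Δx = σ·√(−2 ln 0.52) = 3.099 × 1.144 = 3.545 m.
Width = 2Δx = 7.09 m.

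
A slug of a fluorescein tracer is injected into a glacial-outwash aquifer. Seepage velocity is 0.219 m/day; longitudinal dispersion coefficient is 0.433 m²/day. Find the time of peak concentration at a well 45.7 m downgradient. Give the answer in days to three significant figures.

For the 1D instantaneous-source solution, setting ∂C/∂t = 0 at fixed x gives v²t² + 2Dt − x² = 0, so t = (√(D² + v²x²) − D)/v².
√(D² + v²x²) = √(0.433² + 0.219² × 45.7²) = 10.02; v² = 0.047961.
t = (10.02 − 0.433)/0.047961 = 200 days (vs. the pure-advection estimate x/v = 209 d).

200 days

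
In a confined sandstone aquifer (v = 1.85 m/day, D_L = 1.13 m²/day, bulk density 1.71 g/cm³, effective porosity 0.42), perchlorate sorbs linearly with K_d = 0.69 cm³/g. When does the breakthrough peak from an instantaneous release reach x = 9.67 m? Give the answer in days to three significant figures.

Retardation factor R = 1 + ρ_b·K_d/n = 1 + 1.71 × 0.69/0.42 = 3.809.
Sorption retards both mechanisms: v_R = v/R = 0.4857 m/day, D_R = D/R = 0.2967 m²/day.
Peak time from v_R²t² + 2D_R t − x² = 0: t = (√(D_R² + v_R²x²) − D_R)/v_R².
√(D_R² + v_R²x²) = √(0.2967² + 0.4857² × 9.67²) = 4.706; v_R² = 0.2359.
t = (4.706 − 0.2967)/0.2359 = 18.7 days.

18.7 days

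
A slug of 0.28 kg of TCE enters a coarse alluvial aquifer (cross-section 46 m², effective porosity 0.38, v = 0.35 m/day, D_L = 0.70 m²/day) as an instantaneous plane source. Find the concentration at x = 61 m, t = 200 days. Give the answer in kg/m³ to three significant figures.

For an instantaneous plane source, C(x,t) = M/(n_e·A·√(4πDt)) · exp(−(x−vt)²/(4Dt)), with n_e·A the pore (flow) area.
Plume center vt = 0.35 × 200 = 70 m, so the well at 61 m is 9 m upgradient of the peak.
√(4πDt) = 41.94 m, giving peak height M/(n_e·A·√(4πDt)) = 0.28/(0.38 × 46 × 41.94) = 0.0003819 kg/m³.
(x−vt)²/(4Dt) = (-9)²/(4 × 0.70 × 200) = 0.1446; exp(−0.1446) = 0.8654.
C = 0.0003819 × 0.8654 = 0.000330 kg/m³.

0.000330 kg/m³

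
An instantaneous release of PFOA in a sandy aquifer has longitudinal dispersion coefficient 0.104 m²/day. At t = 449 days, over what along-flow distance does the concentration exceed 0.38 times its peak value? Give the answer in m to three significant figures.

26.9 m

The plume is Gaussian with σ = √(2Dt) = √(2 × 0.104 × 449) = 9.664 m.
C/C_peak = exp(−Δx²/(2σ²)) = 0.38 ⇒ Δx = σ·√(−2 ln 0.38) = 9.664 × 1.391 = 13.44 m.
Width = 2Δx = 26.9 m.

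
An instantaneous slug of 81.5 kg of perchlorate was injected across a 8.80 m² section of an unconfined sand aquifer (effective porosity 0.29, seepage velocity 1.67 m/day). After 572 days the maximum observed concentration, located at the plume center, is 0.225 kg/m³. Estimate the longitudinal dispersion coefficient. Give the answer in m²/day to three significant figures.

At the plume center C_max = M/(n_e·A·√(4πDt)), so D = M²/(4πt·(n_e·A·C_max)²).
n_e·A·C_max = 0.29 × 8.80 × 0.225 = 0.5742 kg/m.
D = 81.5²/(4π × 572 × 0.5742²) = 2.80 m²/day.

2.80 m²/day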